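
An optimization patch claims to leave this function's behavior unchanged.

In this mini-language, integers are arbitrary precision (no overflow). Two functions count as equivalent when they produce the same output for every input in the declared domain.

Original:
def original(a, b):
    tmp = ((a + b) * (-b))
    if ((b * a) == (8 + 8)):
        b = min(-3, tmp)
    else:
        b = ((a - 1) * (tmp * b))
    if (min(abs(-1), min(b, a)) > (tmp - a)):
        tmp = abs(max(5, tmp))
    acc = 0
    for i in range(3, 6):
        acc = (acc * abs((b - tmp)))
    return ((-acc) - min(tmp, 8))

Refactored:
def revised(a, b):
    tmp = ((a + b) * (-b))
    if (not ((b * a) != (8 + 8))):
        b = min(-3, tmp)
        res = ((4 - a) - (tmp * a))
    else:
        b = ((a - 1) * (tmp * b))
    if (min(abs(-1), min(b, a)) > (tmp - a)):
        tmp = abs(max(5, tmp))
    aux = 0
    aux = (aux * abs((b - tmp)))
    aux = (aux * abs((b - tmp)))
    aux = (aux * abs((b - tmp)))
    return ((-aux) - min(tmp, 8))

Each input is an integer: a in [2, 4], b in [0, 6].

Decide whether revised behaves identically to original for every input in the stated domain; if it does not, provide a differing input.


The two are interchangeable: arithmetic usage differs, plus statement counts differ, plus local variable names differ, plus boolean connective usage differs, plus comparison usage differs, plus loop structure differs, plus min/max/abs usage differs, plus constant usage differs, and every declared input agrees.
Spot check at a=2, b=3 — original: tmp=-15, then ((b * a) == (8 + 8)) is false, then b=-45, then (min(abs(-1), min(b, a)) > (tmp - a)) is false, then acc=0, then (i=3), then acc=0, then (i=4), then acc=0, then (i=5), then acc=0, then returns 15. revised: tmp=-15, then (not ((b * a) != (8 + 8))) is false, then b=-45, then (min(abs(-1), min(b, a)) > (tmp - a)) is false, then aux=0, then aux=0, then aux=0, then aux=0, then returns 15. Both give 15.
Sweeping the whole domain (21 inputs) finds no disagreement.
verdict: equivalent


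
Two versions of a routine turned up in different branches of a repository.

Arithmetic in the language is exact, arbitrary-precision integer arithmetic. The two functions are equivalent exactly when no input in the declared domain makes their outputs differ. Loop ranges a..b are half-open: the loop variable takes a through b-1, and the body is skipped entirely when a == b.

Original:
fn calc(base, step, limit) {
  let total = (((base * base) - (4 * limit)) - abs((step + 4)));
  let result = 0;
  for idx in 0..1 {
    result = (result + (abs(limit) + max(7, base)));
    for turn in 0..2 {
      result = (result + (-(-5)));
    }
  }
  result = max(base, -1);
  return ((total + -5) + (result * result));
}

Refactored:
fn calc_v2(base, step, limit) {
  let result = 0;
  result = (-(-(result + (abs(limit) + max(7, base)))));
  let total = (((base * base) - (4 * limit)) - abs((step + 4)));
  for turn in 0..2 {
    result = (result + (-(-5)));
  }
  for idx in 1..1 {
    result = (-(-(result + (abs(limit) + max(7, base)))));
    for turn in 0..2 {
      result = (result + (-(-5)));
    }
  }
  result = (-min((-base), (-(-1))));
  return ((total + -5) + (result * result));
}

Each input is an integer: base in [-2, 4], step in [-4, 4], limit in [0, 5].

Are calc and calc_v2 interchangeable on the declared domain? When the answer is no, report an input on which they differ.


Although loop structure differs; min/max/abs usage differs; arithmetic usage differs; statement counts differ; constant usage differs, 378/378 inputs agree.
verdict: equivalent


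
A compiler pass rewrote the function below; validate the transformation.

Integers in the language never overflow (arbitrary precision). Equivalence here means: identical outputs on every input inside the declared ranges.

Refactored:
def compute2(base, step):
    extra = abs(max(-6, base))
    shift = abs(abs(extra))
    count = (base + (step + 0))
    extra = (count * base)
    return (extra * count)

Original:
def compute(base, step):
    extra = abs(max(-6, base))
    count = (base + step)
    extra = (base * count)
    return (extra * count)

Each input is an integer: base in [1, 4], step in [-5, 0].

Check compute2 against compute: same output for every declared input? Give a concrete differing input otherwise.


Although local variable names differ, and constant usage differs, and min/max/abs usage differs, and statement counts differ, and arithmetic usage differs, 24/24 inputs agree.
verdict: equivalent


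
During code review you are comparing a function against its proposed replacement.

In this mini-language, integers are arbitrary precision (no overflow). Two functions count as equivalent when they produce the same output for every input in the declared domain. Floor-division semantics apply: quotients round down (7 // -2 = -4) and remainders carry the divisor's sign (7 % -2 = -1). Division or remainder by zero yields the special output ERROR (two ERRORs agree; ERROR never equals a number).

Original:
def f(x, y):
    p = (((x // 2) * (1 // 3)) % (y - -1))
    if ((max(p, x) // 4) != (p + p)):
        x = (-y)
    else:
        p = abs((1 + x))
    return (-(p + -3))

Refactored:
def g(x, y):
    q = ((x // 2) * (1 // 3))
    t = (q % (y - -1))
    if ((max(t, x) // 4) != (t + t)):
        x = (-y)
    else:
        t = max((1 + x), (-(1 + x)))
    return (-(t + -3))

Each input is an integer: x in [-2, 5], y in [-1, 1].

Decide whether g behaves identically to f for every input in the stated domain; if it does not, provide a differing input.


The two versions differ — the changes include constant usage differs; and local variable names differ; and arithmetic usage differs; and min/max/abs usage differs; and statement counts differ.
Spot check at x=5, y=1 — f: p = 0; ((max(p, x) // 4) != (p + p)) -> true; x = -1; return 3. g: q = 0; t = 0; ((max(t, x) // 4) != (t + t)) -> true; x = -1; return 3. Both give 3.
Every one of the 24 inputs gives matching results.
verdict: equivalent


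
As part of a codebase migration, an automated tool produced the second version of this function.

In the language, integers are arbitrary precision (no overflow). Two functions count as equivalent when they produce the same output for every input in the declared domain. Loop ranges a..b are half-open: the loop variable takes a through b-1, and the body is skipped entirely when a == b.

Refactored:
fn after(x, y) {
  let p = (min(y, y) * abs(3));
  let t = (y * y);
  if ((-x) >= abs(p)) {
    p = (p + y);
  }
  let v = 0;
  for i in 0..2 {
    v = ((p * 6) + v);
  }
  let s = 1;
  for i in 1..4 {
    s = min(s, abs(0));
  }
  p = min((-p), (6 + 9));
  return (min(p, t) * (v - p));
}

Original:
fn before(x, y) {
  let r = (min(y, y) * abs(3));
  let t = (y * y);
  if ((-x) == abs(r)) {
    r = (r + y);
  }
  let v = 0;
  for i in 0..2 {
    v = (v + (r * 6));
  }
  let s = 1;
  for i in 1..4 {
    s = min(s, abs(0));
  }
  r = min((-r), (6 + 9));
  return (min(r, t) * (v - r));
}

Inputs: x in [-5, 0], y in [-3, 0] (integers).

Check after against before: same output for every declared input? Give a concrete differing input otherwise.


Consider the input x=-5, y=-1.
before: r becomes -3; next t becomes 1; next ((-x) == abs(r)) evaluates to false; next v becomes 0; next at i=0:; next v becomes -18; next at i=1:; next v becomes -36; next s becomes 1; next at i=1:; next s becomes 0; next at i=2:; next s becomes 0; next at i=3:; next s becomes 0; next r becomes 3; next final value -39
after: p becomes -3; next t becomes 1; next ((-x) >= abs(p)) evaluates to true; next p becomes -4; next v becomes 0; next at i=0:; next v becomes -24; next at i=1:; next v becomes -48; next s becomes 1; next at i=1:; next s becomes 0; next at i=2:; next s becomes 0; next at i=3:; next s becomes 0; next p becomes 4; next final value -52
-39 and -52 differ, so these are not the same function on this domain.
verdict: not equivalent; witness: x=-5, y=-1


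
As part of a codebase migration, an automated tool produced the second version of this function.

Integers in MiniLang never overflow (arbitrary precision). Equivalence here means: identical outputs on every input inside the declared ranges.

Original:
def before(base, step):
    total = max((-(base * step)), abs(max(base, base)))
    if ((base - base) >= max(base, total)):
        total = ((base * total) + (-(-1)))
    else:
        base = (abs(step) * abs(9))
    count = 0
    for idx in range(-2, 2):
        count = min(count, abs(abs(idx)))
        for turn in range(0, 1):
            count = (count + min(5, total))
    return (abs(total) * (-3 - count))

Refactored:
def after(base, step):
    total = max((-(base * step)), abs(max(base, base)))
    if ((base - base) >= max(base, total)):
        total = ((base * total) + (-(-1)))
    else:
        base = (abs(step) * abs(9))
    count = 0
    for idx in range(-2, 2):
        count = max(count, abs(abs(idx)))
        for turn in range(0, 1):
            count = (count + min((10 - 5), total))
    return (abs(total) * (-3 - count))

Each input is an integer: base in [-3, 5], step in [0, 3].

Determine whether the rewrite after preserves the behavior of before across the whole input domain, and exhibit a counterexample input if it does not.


Not equivalent: base=-3, step=0 separates them (-21 vs -51).
before: total=3, then ((base - base) >= max(base, total)) is false, then base=0, then count=0, then (idx=-2), then count=0, then (turn=0), then count=3, then (idx=-1), then count=1, then (turn=0), then count=4, then (idx=0), then count=0, then (turn=0), then count=3, then (idx=1), then count=1, then (turn=0), then count=4, then returns -21
after: total=3, then ((base - base) >= max(base, total)) is false, then base=0, then count=0, then (idx=-2), then count=2, then (turn=0), then count=5, then (idx=-1), then count=5, then (turn=0), then count=8, then (idx=0), then count=8, then (turn=0), then count=11, then (idx=1), then count=11, then (turn=0), then count=14, then returns -51
verdict: not equivalent; witness: base=-3, step=0


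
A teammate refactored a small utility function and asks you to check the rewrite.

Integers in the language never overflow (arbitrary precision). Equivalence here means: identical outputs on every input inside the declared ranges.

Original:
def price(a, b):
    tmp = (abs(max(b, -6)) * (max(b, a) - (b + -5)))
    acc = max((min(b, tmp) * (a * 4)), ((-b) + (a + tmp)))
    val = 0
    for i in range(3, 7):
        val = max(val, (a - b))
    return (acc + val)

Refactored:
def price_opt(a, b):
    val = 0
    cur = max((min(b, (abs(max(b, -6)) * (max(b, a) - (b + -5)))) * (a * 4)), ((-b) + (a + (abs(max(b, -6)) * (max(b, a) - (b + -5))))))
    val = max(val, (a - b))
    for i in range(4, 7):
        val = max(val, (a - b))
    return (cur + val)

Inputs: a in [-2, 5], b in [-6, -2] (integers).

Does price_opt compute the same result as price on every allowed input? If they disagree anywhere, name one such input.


The two versions differ — the changes include constant usage differs, and arithmetic usage differs, and local variable names differ, and loop structure differs, and min/max/abs usage differs.
Spot check at a=3, b=-4 — price: tmp := 48 | acc := 55 | val := 0 | iter i=3: | val := 7 | iter i=4: | val := 7 | iter i=5: | val := 7 | iter i=6: | val := 7 | result 62. price_opt: val := 0 | cur := 55 | val := 7 | iter i=4: | val := 7 | iter i=5: | val := 7 | iter i=6: | val := 7 | result 62. Both give 62.
Every one of the 40 inputs gives matching results.
verdict: equivalent


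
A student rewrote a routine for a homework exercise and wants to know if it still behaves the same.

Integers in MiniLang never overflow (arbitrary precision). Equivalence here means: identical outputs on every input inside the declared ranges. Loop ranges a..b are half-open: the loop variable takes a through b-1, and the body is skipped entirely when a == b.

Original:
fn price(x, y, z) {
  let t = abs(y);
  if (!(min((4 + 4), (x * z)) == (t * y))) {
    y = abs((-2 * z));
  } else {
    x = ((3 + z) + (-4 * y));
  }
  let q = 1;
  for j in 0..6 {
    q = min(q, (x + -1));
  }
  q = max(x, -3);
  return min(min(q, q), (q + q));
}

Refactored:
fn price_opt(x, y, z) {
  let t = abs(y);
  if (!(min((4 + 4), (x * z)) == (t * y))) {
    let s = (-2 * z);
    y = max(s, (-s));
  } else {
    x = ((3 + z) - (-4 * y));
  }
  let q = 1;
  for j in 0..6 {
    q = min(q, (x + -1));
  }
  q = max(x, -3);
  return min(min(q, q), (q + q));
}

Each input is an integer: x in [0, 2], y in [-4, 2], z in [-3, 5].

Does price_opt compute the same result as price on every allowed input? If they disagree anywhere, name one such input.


The rewrite breaks on x=1, y=-1, z=-1, where the results are 6 and -4.
price: t := 1 | (!(min((4 + 4), (x * z)) == (t * y))): false | x := 6 | q := 1 | iter j=0: | q := 1 | iter j=1: | q := 1 | iter j=2: | q := 1 | iter j=3: | q := 1 | iter j=4: | q := 1 | iter j=5: | q := 1 | q := 6 | result 6
price_opt: t := 1 | (!(min((4 + 4), (x * z)) == (t * y))): false | x := -2 | q := 1 | iter j=0: | q := -3 | iter j=1: | q := -3 | iter j=2: | q := -3 | iter j=3: | q := -3 | iter j=4: | q := -3 | iter j=5: | q := -3 | q := -2 | result -4
verdict: not equivalent; witness: x=1, y=-1, z=-1


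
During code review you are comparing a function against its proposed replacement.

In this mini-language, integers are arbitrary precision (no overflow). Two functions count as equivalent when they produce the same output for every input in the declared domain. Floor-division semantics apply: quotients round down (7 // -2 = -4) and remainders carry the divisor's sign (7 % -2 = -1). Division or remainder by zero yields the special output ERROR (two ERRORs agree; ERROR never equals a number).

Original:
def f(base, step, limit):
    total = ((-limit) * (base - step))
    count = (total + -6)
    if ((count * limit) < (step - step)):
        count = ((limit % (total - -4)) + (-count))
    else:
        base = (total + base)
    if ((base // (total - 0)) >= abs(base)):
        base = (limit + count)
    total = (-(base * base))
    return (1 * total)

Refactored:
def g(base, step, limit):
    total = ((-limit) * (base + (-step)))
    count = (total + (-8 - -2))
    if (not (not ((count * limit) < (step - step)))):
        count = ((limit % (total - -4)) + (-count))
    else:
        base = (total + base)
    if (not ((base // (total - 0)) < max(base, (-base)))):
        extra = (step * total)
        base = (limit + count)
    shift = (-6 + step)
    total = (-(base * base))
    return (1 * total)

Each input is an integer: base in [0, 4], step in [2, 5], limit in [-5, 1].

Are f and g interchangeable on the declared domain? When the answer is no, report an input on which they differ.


This is a faithful refactor — arithmetic usage differs; also min/max/abs usage differs; also statement counts differ; also local variable names differ; also comparison usage differs; also constant usage differs; also boolean connective usage differs, but the computed results match everywhere.
One worked example (base=2, step=2, limit=-1) — f: total := 0 | count := -6 | ((count * limit) < (step - step)): false | base := 2 | divide-by-zero, output ERROR; g: total := 0 | count := -6 | (not (not ((count * limit) < (step - step)))): false | base := 2 | divide-by-zero, output ERROR; agreement on ERROR.
Across all 140 domain points the two functions coincide.
verdict: equivalent


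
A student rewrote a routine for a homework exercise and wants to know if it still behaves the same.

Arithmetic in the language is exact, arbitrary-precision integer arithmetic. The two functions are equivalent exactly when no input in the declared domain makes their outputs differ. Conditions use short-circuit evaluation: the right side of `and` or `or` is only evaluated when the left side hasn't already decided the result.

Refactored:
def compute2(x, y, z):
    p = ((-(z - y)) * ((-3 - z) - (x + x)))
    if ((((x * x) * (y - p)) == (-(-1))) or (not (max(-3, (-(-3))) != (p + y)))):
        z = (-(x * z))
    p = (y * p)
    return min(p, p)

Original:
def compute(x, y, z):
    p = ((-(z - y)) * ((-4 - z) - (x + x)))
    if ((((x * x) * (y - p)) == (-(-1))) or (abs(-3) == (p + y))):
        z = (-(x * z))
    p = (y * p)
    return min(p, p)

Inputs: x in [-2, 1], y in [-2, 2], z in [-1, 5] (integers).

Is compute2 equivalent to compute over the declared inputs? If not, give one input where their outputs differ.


Not equivalent: x=-2, y=-2, z=-1 separates them (2 vs 4).
compute: p = -1; ((((x * x) * (y - p)) == (-(-1))) or (abs(-3) == (p + y))) -> false; p = 2; return 2
compute2: p = -2; ((((x * x) * (y - p)) == (-(-1))) or (not (max(-3, (-(-3))) != (p + y)))) -> false; p = 4; return 4
verdict: not equivalent; witness: x=-2, y=-2, z=-1


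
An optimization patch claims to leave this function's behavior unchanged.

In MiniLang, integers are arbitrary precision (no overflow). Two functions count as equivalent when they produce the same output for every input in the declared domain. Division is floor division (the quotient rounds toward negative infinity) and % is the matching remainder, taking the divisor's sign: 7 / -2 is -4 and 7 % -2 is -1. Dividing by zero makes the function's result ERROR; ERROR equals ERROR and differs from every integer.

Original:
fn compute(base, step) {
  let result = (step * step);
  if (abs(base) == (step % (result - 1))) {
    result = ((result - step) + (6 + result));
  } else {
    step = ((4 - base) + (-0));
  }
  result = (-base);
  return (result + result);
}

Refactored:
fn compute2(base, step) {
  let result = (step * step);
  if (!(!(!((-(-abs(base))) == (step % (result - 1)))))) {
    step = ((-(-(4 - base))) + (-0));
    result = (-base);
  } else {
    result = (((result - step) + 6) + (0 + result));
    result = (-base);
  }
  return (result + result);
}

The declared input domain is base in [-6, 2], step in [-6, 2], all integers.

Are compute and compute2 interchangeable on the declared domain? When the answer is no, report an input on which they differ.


The two are interchangeable: constant usage differs, statement counts differ, boolean connective usage differs, arithmetic usage differs, and every declared input agrees.
Spot check at base=-5, step=-2 — compute: result = 4; (abs(base) == (step % (result - 1))) -> false; step = 9; result = 5; return 10. compute2: result = 4; (!(!(!((-(-abs(base))) == (step % (result - 1)))))) -> true; step = 9; result = 5; return 10. Both give 10.
Checked all 81 inputs in the declared domain: the outputs agree on every one.
verdict: equivalent


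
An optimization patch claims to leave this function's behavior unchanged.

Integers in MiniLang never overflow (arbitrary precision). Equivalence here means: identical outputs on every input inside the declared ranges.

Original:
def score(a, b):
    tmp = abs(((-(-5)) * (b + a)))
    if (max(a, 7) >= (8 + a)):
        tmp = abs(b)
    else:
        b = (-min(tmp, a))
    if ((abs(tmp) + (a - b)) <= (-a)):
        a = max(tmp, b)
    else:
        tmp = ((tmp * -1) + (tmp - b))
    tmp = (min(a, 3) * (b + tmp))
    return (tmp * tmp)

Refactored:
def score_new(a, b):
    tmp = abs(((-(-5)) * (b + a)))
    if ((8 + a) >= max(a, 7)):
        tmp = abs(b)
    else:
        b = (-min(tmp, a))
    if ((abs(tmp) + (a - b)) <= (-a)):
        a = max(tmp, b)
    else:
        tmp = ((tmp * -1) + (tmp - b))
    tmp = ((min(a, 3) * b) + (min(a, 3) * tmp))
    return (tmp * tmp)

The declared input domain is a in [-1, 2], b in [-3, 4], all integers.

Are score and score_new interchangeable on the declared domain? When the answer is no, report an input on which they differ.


On input a=0, b=1, score returns 0 while score_new returns 4.
verdict: not equivalent; witness: a=0, b=1


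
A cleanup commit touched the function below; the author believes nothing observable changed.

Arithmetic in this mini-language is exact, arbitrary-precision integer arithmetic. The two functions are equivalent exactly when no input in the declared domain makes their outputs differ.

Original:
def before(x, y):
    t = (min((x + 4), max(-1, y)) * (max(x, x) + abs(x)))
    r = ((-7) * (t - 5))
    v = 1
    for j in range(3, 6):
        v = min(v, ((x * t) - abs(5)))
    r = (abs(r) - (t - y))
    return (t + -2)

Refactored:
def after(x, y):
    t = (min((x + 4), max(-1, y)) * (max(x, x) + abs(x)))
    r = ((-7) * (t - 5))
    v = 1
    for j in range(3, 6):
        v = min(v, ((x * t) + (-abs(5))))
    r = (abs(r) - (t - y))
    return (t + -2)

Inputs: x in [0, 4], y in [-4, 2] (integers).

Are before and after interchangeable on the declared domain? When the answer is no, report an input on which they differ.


Behavior is preserved: although arithmetic usage differs, the outputs never diverge.
As a probe, take x=0, y=2: before runs t=0, then r=35, then v=1, then (j=3), then v=-5, then (j=4), then v=-5, then (j=5), then v=-5, then r=37, then returns -2; after runs t=0, then r=35, then v=1, then (j=3), then v=-5, then (j=4), then v=-5, then (j=5), then v=-5, then r=37, then returns -2; both end at -2.
An exhaustive pass over the 35 declared inputs shows identical outputs.
verdict: equivalent


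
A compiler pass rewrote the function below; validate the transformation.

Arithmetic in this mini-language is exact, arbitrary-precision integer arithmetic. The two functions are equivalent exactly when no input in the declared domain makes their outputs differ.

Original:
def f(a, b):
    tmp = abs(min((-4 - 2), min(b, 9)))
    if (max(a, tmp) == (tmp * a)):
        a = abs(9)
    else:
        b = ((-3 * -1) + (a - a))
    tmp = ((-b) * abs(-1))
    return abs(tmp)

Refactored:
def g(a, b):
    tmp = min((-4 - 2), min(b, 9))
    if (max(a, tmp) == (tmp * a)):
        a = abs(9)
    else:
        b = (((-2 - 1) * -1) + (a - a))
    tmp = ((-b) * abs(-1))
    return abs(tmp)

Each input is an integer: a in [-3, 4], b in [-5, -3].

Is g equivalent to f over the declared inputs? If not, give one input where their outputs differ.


a=0, b=-5 yields 3 from f but 5 from g.
verdict: not equivalent; witness: a=0, b=-5


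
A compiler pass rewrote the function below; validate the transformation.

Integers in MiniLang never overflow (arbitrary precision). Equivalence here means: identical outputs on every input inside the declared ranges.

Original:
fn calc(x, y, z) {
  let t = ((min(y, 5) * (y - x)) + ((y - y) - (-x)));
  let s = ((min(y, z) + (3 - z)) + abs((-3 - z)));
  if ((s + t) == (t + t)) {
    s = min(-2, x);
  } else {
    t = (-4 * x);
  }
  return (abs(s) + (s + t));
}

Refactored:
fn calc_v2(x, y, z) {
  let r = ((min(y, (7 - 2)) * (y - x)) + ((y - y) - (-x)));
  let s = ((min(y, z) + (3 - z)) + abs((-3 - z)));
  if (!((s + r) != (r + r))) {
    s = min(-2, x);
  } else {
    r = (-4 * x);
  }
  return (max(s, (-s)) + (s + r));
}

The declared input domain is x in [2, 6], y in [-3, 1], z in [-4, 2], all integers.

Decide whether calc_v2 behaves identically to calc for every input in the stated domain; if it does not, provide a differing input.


Comparing the listings, the differences include: comparison usage differs; min/max/abs usage differs; boolean connective usage differs; arithmetic usage differs; local variable names differ; constant usage differs.
As a probe, take x=5, y=0, z=2: calc runs t := 5 | s := 6 | ((s + t) == (t + t)): false | t := -20 | result -8; calc_v2 runs r := 5 | s := 6 | (!((s + r) != (r + r))): false | r := -20 | result -8; both end at -8.
Sweeping the whole domain (175 inputs) finds no disagreement.
verdict: equivalent


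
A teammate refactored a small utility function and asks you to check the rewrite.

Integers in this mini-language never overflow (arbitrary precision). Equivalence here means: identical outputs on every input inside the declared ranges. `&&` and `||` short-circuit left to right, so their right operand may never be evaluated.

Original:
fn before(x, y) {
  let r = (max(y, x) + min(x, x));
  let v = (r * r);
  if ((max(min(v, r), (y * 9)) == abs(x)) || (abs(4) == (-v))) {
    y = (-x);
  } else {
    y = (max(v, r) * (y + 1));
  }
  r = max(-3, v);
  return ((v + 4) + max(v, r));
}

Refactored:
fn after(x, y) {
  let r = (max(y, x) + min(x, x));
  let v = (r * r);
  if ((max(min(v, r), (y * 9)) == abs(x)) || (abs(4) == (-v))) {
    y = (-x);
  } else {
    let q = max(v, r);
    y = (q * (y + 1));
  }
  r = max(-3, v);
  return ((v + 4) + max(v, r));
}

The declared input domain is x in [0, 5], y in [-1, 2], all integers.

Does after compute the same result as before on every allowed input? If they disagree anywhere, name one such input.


The two versions differ — the changes include local variable names differ, plus statement counts differ.
As a probe, take x=5, y=-1: before runs r = 10; v = 100; ((max(min(v, r), (y * 9)) == abs(x)) || (abs(4) == (-v))) -> false; y = 0; r = 100; return 204; after runs r = 10; v = 100; ((max(min(v, r), (y * 9)) == abs(x)) || (abs(4) == (-v))) -> false; q = 100; y = 0; r = 100; return 204; both end at 204.
Every one of the 24 inputs gives matching results.
verdict: equivalent


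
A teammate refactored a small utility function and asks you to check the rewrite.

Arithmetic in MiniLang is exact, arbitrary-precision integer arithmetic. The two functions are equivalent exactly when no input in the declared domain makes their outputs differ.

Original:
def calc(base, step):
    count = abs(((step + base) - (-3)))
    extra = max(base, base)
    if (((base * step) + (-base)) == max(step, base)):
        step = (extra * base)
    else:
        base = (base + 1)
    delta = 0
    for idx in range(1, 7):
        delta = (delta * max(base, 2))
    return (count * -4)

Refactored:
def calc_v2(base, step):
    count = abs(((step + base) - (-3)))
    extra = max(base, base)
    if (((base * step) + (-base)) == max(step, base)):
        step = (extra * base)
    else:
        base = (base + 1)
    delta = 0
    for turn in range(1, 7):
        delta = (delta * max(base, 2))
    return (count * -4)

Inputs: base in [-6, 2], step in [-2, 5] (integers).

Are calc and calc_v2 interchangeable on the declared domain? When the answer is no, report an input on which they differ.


Differences: local variable names differ — yet all 72 inputs agree.
verdict: equivalent


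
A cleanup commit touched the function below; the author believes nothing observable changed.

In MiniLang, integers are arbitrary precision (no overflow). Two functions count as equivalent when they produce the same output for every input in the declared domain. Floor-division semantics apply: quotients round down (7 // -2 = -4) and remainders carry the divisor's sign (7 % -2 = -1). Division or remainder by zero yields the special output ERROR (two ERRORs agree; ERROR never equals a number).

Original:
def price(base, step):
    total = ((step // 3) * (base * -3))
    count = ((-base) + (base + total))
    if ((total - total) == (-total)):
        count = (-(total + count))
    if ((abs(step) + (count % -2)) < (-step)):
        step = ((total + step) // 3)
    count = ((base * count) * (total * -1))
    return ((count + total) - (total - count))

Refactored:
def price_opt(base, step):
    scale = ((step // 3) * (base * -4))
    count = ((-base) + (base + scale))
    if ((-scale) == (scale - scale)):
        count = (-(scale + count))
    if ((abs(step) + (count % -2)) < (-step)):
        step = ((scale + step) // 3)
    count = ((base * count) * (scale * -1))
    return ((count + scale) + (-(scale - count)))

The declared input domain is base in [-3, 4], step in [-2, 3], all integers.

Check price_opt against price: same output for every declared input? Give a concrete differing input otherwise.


On input base=-3, step=-2, price returns 486 while price_opt returns 864.
verdict: not equivalent; witness: base=-3, step=-2


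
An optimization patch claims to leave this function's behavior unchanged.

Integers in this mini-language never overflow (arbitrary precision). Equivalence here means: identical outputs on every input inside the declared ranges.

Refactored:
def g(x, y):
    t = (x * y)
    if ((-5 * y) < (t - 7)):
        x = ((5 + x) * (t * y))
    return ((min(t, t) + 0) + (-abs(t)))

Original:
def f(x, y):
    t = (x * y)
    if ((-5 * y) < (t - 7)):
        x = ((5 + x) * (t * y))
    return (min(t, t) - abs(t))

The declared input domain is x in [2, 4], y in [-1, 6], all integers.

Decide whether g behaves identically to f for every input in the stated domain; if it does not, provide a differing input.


The two versions differ — the changes include arithmetic usage differs; also constant usage differs.
Tracing x=2, y=5: f: t = 10; ((-5 * y) < (t - 7)) -> true; x = 350; return 0 | g: t = 10; ((-5 * y) < (t - 7)) -> true; x = 350; return 0 — matching result 0.
Sweeping the whole domain (24 inputs) finds no disagreement.
verdict: equivalent


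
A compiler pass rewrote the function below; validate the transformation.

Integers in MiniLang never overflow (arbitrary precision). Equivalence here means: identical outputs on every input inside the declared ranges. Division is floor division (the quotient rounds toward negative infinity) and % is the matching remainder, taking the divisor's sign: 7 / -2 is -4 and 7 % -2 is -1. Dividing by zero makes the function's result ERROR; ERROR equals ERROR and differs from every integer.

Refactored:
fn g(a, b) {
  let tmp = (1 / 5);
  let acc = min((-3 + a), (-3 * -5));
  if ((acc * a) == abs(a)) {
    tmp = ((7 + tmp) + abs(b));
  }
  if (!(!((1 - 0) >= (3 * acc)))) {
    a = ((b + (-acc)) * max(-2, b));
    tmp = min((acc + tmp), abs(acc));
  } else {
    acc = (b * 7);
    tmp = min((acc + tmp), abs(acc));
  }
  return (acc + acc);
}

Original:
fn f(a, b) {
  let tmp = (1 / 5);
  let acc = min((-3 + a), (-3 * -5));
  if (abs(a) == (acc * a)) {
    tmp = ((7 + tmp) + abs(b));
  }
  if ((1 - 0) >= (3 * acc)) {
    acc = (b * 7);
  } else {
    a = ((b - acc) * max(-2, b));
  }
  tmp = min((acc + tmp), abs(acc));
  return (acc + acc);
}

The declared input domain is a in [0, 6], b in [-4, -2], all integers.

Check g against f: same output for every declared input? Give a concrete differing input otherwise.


Try a=0, b=-4.
f: tmp := 0 | acc := -3 | (abs(a) == (acc * a)): true | tmp := 11 | ((1 - 0) >= (3 * acc)): true | acc := -28 | tmp := -17 | result -56
g: tmp := 0 | acc := -3 | ((acc * a) == abs(a)): true | tmp := 11 | (!(!((1 - 0) >= (3 * acc)))): true | a := 2 | tmp := 3 | result -6
-56 vs -6 — the two versions disagree here.
verdict: not equivalent; witness: a=0, b=-4


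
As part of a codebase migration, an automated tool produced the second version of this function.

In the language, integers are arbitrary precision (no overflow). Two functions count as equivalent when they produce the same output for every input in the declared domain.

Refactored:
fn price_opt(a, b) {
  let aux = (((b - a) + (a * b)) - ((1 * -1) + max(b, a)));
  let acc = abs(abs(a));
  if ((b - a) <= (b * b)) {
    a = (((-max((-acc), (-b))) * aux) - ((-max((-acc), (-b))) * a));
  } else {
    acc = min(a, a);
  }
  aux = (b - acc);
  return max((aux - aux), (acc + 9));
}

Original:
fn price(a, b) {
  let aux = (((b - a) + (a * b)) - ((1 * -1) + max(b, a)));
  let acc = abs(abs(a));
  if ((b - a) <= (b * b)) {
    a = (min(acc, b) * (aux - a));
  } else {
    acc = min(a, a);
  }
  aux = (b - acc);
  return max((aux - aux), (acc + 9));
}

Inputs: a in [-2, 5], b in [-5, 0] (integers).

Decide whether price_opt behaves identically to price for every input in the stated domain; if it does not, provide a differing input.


The two are interchangeable: arithmetic usage differs, plus min/max/abs usage differs, and every declared input agrees.
One worked example (a=-2, b=0) — price: aux=3, then acc=2, then ((b - a) <= (b * b)) is false, then acc=-2, then aux=2, then returns 7; price_opt: aux=3, then acc=2, then ((b - a) <= (b * b)) is false, then acc=-2, then aux=2, then returns 7; agreement on 7.
Checked all 48 inputs in the declared domain: the outputs agree on every one.
verdict: equivalent


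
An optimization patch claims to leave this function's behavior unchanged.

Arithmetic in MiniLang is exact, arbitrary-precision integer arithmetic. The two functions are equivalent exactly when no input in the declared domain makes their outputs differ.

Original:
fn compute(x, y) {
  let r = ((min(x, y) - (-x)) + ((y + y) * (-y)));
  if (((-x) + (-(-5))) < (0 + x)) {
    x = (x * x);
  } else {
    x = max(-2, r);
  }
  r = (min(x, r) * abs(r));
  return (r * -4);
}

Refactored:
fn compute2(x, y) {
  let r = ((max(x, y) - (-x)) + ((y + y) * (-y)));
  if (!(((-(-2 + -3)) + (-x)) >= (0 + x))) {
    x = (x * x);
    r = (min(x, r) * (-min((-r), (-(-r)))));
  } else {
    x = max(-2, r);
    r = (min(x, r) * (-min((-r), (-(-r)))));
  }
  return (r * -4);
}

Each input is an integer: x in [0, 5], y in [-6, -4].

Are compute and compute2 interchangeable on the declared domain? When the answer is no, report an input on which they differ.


Try x=0, y=-6.
compute: r=-78, then (((-x) + (-(-5))) < (0 + x)) is false, then x=-2, then r=-6084, then returns 24336
compute2: r=-72, then (!(((-(-2 + -3)) + (-x)) >= (0 + x))) is false, then x=-2, then r=-5184, then returns 20736
24336 vs 20736 — the two versions disagree here.
verdict: not equivalent; witness: x=0, y=-6


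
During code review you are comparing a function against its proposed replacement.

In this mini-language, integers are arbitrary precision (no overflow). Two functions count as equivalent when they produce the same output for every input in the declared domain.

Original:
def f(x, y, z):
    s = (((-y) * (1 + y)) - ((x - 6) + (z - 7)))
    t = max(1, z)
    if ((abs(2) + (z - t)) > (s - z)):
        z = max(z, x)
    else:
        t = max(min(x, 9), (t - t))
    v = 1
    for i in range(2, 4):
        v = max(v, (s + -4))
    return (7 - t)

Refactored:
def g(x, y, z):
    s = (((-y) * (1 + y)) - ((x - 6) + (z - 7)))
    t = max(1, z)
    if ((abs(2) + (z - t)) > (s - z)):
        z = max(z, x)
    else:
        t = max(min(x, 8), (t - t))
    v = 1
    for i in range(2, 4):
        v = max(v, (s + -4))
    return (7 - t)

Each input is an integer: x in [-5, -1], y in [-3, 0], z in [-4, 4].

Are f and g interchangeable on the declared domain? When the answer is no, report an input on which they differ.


The edit looks behavioral (`9` became `8`), but over these ranges it never changes the outcome.
One worked example (x=-2, y=-2, z=4) — f: s becomes 9; next t becomes 4; next ((abs(2) + (z - t)) > (s - z)) evaluates to false; next t becomes 0; next v becomes 1; next at i=2:; next v becomes 5; next at i=3:; next v becomes 5; next final value 7; g: s becomes 9; next t becomes 4; next ((abs(2) + (z - t)) > (s - z)) evaluates to false; next t becomes 0; next v becomes 1; next at i=2:; next v becomes 5; next at i=3:; next v becomes 5; next final value 7; agreement on 7.
An exhaustive pass over the 180 declared inputs shows identical outputs.
verdict: equivalent


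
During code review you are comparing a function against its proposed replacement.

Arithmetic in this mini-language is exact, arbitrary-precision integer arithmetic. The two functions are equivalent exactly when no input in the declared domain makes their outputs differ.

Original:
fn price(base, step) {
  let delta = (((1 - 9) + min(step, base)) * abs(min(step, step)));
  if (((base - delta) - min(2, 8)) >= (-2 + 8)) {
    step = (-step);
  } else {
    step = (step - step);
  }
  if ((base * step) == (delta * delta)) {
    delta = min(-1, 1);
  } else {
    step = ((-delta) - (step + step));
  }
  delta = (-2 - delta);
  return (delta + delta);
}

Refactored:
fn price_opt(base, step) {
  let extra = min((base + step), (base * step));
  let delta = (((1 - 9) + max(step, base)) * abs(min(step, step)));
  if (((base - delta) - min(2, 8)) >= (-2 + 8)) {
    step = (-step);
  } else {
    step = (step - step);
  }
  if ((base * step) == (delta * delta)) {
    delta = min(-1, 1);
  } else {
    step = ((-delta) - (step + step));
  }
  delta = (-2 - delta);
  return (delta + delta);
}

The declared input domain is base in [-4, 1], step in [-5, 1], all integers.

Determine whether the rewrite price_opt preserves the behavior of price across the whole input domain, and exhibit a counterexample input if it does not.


These are not equivalent — on base=-4, step=-5 the outputs split (126 vs 116).
price: delta becomes -65; next (((base - delta) - min(2, 8)) >= (-2 + 8)) evaluates to true; next step becomes 5; next ((base * step) == (delta * delta)) evaluates to false; next step becomes 55; next delta becomes 63; next final value 126
price_opt: extra becomes -9; next delta becomes -60; next (((base - delta) - min(2, 8)) >= (-2 + 8)) evaluates to true; next step becomes 5; next ((base * step) == (delta * delta)) evaluates to false; next step becomes 50; next delta becomes 58; next final value 116
verdict: not equivalent; witness: base=-4, step=-5


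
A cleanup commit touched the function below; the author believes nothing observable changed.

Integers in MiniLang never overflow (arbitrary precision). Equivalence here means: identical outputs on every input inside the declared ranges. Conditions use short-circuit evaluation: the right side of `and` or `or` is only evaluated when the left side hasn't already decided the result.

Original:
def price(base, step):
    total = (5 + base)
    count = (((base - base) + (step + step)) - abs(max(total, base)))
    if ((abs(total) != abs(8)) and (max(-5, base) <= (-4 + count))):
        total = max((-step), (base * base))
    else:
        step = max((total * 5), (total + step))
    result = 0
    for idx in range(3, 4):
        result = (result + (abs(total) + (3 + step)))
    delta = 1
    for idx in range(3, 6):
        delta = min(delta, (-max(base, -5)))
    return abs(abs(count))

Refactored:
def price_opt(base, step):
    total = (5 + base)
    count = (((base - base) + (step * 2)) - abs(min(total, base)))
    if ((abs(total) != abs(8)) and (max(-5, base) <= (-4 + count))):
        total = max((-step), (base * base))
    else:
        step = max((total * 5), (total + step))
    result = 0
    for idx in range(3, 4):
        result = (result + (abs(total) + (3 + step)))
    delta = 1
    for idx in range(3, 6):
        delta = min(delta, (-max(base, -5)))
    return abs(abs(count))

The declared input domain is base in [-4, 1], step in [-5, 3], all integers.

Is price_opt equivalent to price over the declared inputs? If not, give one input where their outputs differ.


These are not equivalent — on base=-4, step=-5 the outputs split (11 vs 14).
price: total becomes 1; next count becomes -11; next ((abs(total) != abs(8)) and (max(-5, base) <= (-4 + count))) evaluates to false; next step becomes 5; next result becomes 0; next at idx=3:; next result becomes 9; next delta becomes 1; next at idx=3:; next delta becomes 1; next at idx=4:; next delta becomes 1; next at idx=5:; next delta becomes 1; next final value 11
price_opt: total becomes 1; next count becomes -14; next ((abs(total) != abs(8)) and (max(-5, base) <= (-4 + count))) evaluates to false; next step becomes 5; next result becomes 0; next at idx=3:; next result becomes 9; next delta becomes 1; next at idx=3:; next delta becomes 1; next at idx=4:; next delta becomes 1; next at idx=5:; next delta becomes 1; next final value 14
verdict: not equivalent; witness: base=-4, step=-5


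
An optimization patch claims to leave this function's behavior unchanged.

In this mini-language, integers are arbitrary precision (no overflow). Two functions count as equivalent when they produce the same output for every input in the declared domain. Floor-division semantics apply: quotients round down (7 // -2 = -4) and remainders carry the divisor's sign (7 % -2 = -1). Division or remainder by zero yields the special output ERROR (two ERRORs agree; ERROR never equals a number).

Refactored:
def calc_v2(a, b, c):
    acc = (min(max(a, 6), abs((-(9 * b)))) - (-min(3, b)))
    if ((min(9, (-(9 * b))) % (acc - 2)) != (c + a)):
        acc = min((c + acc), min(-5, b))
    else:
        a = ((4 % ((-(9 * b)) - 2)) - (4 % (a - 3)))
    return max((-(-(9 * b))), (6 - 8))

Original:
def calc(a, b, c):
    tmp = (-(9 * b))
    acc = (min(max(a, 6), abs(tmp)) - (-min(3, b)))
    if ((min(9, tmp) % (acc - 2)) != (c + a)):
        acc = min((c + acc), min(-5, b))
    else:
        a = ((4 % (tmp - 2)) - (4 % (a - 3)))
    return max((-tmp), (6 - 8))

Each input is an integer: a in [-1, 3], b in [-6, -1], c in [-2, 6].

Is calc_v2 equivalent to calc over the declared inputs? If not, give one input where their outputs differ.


Comparing the listings, the differences include: arithmetic usage differs, local variable names differ, statement counts differ, constant usage differs.
Spot check at a=0, b=-5, c=0 — calc: tmp = 45; acc = 1; ((min(9, tmp) % (acc - 2)) != (c + a)) -> false; a = 6; return -2. calc_v2: acc = 1; ((min(9, (-(9 * b))) % (acc - 2)) != (c + a)) -> false; a = 6; return -2. Both give -2.
An exhaustive pass over the 270 declared inputs shows identical outputs.
verdict: equivalent
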